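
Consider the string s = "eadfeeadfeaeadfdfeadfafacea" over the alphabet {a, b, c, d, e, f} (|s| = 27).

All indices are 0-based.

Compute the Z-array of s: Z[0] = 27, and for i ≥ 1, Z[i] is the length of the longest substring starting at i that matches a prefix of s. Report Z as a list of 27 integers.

[27, 0, 0, 0, 1, 5, 0, 0, 0, 2, 0, 4, 0, 0, 0, 0, 0, 4, 0, 0, 0, 0, 0, 0, 0, 2, 0]

Z[0]=27
i=1: outside box; Z[1]=0
i=2: outside box; Z[2]=0
i=3: outside box; Z[3]=0
i=4: outside box; Z[4]=1 scan→box=[4,5)
i=5: outside box; Z[5]=5 scan→box=[5,10)
i=6: min(r-i=4, Z[1]=0)=0; Z[6]=0
i=7: min(r-i=3, Z[2]=0)=0; Z[7]=0
i=8: min(r-i=2, Z[3]=0)=0; Z[8]=0
i=9: min(r-i=1, Z[4]=1)=1; Z[9]=2 scan→box=[9,11)
i=10: min(r-i=1, Z[1]=0)=0; Z[10]=0
i=11: outside box; Z[11]=4 scan→box=[11,15)
i=12: min(r-i=3, Z[1]=0)=0; Z[12]=0
i=13: min(r-i=2, Z[2]=0)=0; Z[13]=0
i=14: min(r-i=1, Z[3]=0)=0; Z[14]=0
i=15: outside box; Z[15]=0
i=16: outside box; Z[16]=0
i=17: outside box; Z[17]=4 scan→box=[17,21)
i=18: min(r-i=3, Z[1]=0)=0; Z[18]=0
i=19: min(r-i=2, Z[2]=0)=0; Z[19]=0
i=20: min(r-i=1, Z[3]=0)=0; Z[20]=0
i=21: outside box; Z[21]=0
i=22: outside box; Z[22]=0
i=23: outside box; Z[23]=0
i=24: outside box; Z[24]=0
i=25: outside box; Z[25]=2 scan→box=[25,27)
i=26: min(r-i=1, Z[1]=0)=0; Z[26]=0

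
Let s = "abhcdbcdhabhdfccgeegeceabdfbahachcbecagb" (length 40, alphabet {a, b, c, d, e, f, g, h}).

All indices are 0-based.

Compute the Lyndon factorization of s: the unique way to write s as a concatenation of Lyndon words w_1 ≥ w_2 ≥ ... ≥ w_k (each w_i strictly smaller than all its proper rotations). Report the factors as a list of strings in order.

emit factor 1: 'abhcdbcdhabhdfccgeegece' (i=0, period=23)
emit factor 2: 'abdfbahachcbecagb' (i=23, period=17)

["abhcdbcdhabhdfccgeegece", "abdfbahachcbecagb"]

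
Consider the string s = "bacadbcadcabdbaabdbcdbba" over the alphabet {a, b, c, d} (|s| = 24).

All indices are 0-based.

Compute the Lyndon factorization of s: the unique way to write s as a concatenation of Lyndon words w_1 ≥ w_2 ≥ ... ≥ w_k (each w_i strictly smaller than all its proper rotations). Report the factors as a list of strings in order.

["b", "acadbcadc", "abdb", "aabdbcdbb", "a"]

emit factor 1: 'b' (i=0, period=1)
emit factor 2: 'acadbcadc' (i=1, period=9)
emit factor 3: 'abdb' (i=10, period=4)
emit factor 4: 'aabdbcdbb' (i=14, period=9)
emit factor 5: 'a' (i=23, period=1)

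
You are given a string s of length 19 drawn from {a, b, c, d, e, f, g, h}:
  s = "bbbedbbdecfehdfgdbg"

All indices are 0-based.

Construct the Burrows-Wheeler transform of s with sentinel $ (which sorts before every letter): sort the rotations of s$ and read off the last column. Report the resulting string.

g$dbbbdeegbhdbfcdbfe

rank  rotation              last
    0  $bbbedbbdecfehdfgdbg  g
    1  bbbedbbdecfehdfgdbg$  $
    2  bbdecfehdfgdbg$bbbed  d
    3  bbedbbdecfehdfgdbg$b  b
    4  bdecfehdfgdbg$bbbedb  b
    5  bedbbdecfehdfgdbg$bb  b
    6  bg$bbbedbbdecfehdfgd  d
    7  cfehdfgdbg$bbbedbbde  e
    8  dbbdecfehdfgdbg$bbbe  e
    9  dbg$bbbedbbdecfehdfg  g
   10  decfehdfgdbg$bbbedbb  b
   11  dfgdbg$bbbedbbdecfeh  h
   12  ecfehdfgdbg$bbbedbbd  d
   13  edbbdecfehdfgdbg$bbb  b
   14  ehdfgdbg$bbbedbbdecf  f
   15  fehdfgdbg$bbbedbbdec  c
   16  fgdbg$bbbedbbdecfehd  d
   17  g$bbbedbbdecfehdfgdb  b
   18  gdbg$bbbedbbdecfehdf  f
   19  hdfgdbg$bbbedbbdecfe  e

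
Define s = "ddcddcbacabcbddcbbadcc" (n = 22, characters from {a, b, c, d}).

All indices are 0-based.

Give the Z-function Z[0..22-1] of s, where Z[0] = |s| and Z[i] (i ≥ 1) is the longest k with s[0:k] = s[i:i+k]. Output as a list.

[22, 1, 0, 3, 1, 0, 0, 0, 0, 0, 0, 0, 0, 3, 1, 0, 0, 0, 0, 1, 0, 0]

Z[0]=22
i=1: outside box; Z[1]=1 extend→box=[1,2)
i=2: outside box; Z[2]=0
i=3: outside box; Z[3]=3 extend→box=[3,6)
i=4: min(r-i=2, Z[1]=1)=1; Z[4]=1
i=5: min(r-i=1, Z[2]=0)=0; Z[5]=0
i=6: outside box; Z[6]=0
i=7: outside box; Z[7]=0
i=8: outside box; Z[8]=0
i=9: outside box; Z[9]=0
i=10: outside box; Z[10]=0
i=11: outside box; Z[11]=0
i=12: outside box; Z[12]=0
i=13: outside box; Z[13]=3 extend→box=[13,16)
i=14: min(r-i=2, Z[1]=1)=1; Z[14]=1
i=15: min(r-i=1, Z[2]=0)=0; Z[15]=0
i=16: outside box; Z[16]=0
i=17: outside box; Z[17]=0
i=18: outside box; Z[18]=0
i=19: outside box; Z[19]=1 extend→box=[19,20)
i=20: outside box; Z[20]=0
i=21: outside box; Z[21]=0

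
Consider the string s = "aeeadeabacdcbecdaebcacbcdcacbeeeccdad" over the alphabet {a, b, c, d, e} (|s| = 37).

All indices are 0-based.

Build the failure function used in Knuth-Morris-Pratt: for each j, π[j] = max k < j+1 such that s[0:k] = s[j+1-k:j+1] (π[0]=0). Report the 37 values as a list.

[0, 0, 0, 1, 0, 0, 1, 0, 1, 0, 0, 0, 0, 0, 0, 0, 1, 2, 0, 0, 1, 0, 0, 0, 0, 0, 1, 0, 0, 0, 0, 0, 0, 0, 0, 1, 0]

π[0] = 0
j=1 s[j]='e': π[1]=0 (border '')
j=2 s[j]='e': π[2]=0 (border '')
j=3 s[j]='a': π[3]=1 (border 'a')
j=4 s[j]='d': k: 1→0; π[4]=0 (border '')
j=5 s[j]='e': π[5]=0 (border '')
j=6 s[j]='a': π[6]=1 (border 'a')
j=7 s[j]='b': k: 1→0; π[7]=0 (border '')
j=8 s[j]='a': π[8]=1 (border 'a')
j=9 s[j]='c': k: 1→0; π[9]=0 (border '')
j=10 s[j]='d': π[10]=0 (border '')
j=11 s[j]='c': π[11]=0 (border '')
j=12 s[j]='b': π[12]=0 (border '')
j=13 s[j]='e': π[13]=0 (border '')
j=14 s[j]='c': π[14]=0 (border '')
j=15 s[j]='d': π[15]=0 (border '')
j=16 s[j]='a': π[16]=1 (border 'a')
j=17 s[j]='e': π[17]=2 (border 'ae')
j=18 s[j]='b': k: 2→0; π[18]=0 (border '')
j=19 s[j]='c': π[19]=0 (border '')
j=20 s[j]='a': π[20]=1 (border 'a')
j=21 s[j]='c': k: 1→0; π[21]=0 (border '')
j=22 s[j]='b': π[22]=0 (border '')
j=23 s[j]='c': π[23]=0 (border '')
j=24 s[j]='d': π[24]=0 (border '')
j=25 s[j]='c': π[25]=0 (border '')
j=26 s[j]='a': π[26]=1 (border 'a')
j=27 s[j]='c': k: 1→0; π[27]=0 (border '')
j=28 s[j]='b': π[28]=0 (border '')
j=29 s[j]='e': π[29]=0 (border '')
j=30 s[j]='e': π[30]=0 (border '')
j=31 s[j]='e': π[31]=0 (border '')
j=32 s[j]='c': π[32]=0 (border '')
j=33 s[j]='c': π[33]=0 (border '')
j=34 s[j]='d': π[34]=0 (border '')
j=35 s[j]='a': π[35]=1 (border 'a')
j=36 s[j]='d': k: 1→0; π[36]=0 (border '')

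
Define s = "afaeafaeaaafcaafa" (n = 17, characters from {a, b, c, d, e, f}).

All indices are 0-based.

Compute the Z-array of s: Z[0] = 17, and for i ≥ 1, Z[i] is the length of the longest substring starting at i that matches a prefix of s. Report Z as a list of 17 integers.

[17, 0, 1, 0, 5, 0, 1, 0, 1, 1, 2, 0, 0, 1, 3, 0, 1]

Z[0]=17
i=1: i≥r, start 0; Z[1]=0
i=2: i≥r, start 0; Z[2]=1 extend→box=[2,3)
i=3: i≥r, start 0; Z[3]=0
i=4: i≥r, start 0; Z[4]=5 extend→box=[4,9)
i=5: min(r-i=4, Z[1]=0)=0; Z[5]=0
i=6: min(r-i=3, Z[2]=1)=1; Z[6]=1
i=7: min(r-i=2, Z[3]=0)=0; Z[7]=0
i=8: min(r-i=1, Z[4]=5)=1; Z[8]=1
i=9: i≥r, start 0; Z[9]=1 extend→box=[9,10)
i=10: i≥r, start 0; Z[10]=2 extend→box=[10,12)
i=11: min(r-i=1, Z[1]=0)=0; Z[11]=0
i=12: i≥r, start 0; Z[12]=0
i=13: i≥r, start 0; Z[13]=1 extend→box=[13,14)
i=14: i≥r, start 0; Z[14]=3 extend→box=[14,17)
i=15: min(r-i=2, Z[1]=0)=0; Z[15]=0
i=16: min(r-i=1, Z[2]=1)=1; Z[16]=1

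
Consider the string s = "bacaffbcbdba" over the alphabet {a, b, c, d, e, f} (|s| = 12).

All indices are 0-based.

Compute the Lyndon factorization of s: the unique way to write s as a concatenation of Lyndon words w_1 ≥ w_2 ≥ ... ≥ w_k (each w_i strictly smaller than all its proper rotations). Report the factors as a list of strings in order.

["b", "acaffbcbdb", "a"]

emit factor 1: 'b' (i=0, period=1)
emit factor 2: 'acaffbcbdb' (i=1, period=10)
emit factor 3: 'a' (i=11, period=1)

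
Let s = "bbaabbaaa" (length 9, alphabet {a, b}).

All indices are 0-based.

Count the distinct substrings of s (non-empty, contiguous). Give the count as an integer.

rank | idx | suffix
   0 |   8 | a
   1 |   7 | aa
   2 |   6 | aaa
   3 |   2 | aabbaaa
   4 |   3 | abbaaa
   5 |   5 | baaa
   6 |   1 | baabbaaa
   7 |   4 | bbaaa
   8 |   0 | bbaabbaaa

SA = [8, 7, 6, 2, 3, 5, 1, 4, 0]
rank  pair      lcp
   1  s[8:],s[7:]  1  'a'
   2  s[7:],s[6:]  2  'aa'
   3  s[6:],s[2:]  2  'aa'
   4  s[2:],s[3:]  1  'a'
   5  s[3:],s[5:]  0  ''
   6  s[5:],s[1:]  3  'baa'
   7  s[1:],s[4:]  1  'b'
   8  s[4:],s[0:]  4  'bbaa'

n(n+1)/2 = 9·10/2 = 45
Σ LCP = 0 + 1 + 2 + 2 + 1 + 0 + 3 + 1 + 4 = 14
distinct = 45 − 14 = 31

31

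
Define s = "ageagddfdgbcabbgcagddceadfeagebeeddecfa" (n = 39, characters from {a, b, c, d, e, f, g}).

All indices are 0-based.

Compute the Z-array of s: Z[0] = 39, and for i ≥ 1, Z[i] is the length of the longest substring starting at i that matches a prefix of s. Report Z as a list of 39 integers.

Z[0]=39
i=1: i≥r, start 0; Z[1]=0
i=2: i≥r, start 0; Z[2]=0
i=3: i≥r, start 0; Z[3]=2 extend→box=[3,5)
i=4: min(r-i=1, Z[1]=0)=0; Z[4]=0
i=5: i≥r, start 0; Z[5]=0
i=6: i≥r, start 0; Z[6]=0
i=7: i≥r, start 0; Z[7]=0
i=8: i≥r, start 0; Z[8]=0
i=9: i≥r, start 0; Z[9]=0
i=10: i≥r, start 0; Z[10]=0
i=11: i≥r, start 0; Z[11]=0
i=12: i≥r, start 0; Z[12]=1 extend→box=[12,13)
i=13: i≥r, start 0; Z[13]=0
i=14: i≥r, start 0; Z[14]=0
i=15: i≥r, start 0; Z[15]=0
i=16: i≥r, start 0; Z[16]=0
i=17: i≥r, start 0; Z[17]=2 extend→box=[17,19)
i=18: min(r-i=1, Z[1]=0)=0; Z[18]=0
i=19: i≥r, start 0; Z[19]=0
i=20: i≥r, start 0; Z[20]=0
i=21: i≥r, start 0; Z[21]=0
i=22: i≥r, start 0; Z[22]=0
i=23: i≥r, start 0; Z[23]=1 extend→box=[23,24)
i=24: i≥r, start 0; Z[24]=0
i=25: i≥r, start 0; Z[25]=0
i=26: i≥r, start 0; Z[26]=0
i=27: i≥r, start 0; Z[27]=3 extend→box=[27,30)
i=28: min(r-i=2, Z[1]=0)=0; Z[28]=0
i=29: min(r-i=1, Z[2]=0)=0; Z[29]=0
i=30: i≥r, start 0; Z[30]=0
i=31: i≥r, start 0; Z[31]=0
i=32: i≥r, start 0; Z[32]=0
i=33: i≥r, start 0; Z[33]=0
i=34: i≥r, start 0; Z[34]=0
i=35: i≥r, start 0; Z[35]=0
i=36: i≥r, start 0; Z[36]=0
i=37: i≥r, start 0; Z[37]=0
i=38: i≥r, start 0; Z[38]=1 extend→box=[38,39)

[39, 0, 0, 2, 0, 0, 0, 0, 0, 0, 0, 0, 1, 0, 0, 0, 0, 2, 0, 0, 0, 0, 0, 1, 0, 0, 0, 3, 0, 0, 0, 0, 0, 0, 0, 0, 0, 0, 1]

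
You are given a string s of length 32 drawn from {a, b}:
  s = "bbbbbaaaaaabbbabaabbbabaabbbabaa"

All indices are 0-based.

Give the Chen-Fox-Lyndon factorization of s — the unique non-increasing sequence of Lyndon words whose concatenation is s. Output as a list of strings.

emit factor 1: 'b' (i=0, period=1)
emit factor 2: 'b' (i=1, period=1)
emit factor 3: 'b' (i=2, period=1)
emit factor 4: 'b' (i=3, period=1)
emit factor 5: 'b' (i=4, period=1)
emit factor 6: 'aaaaaabbbabaabbbabaabbbab' (i=5, period=25)
emit factor 7: 'a' (i=30, period=1)
emit factor 8: 'a' (i=31, period=1)

["b", "b", "b", "b", "b", "aaaaaabbbabaabbbabaabbbab", "a", "a"]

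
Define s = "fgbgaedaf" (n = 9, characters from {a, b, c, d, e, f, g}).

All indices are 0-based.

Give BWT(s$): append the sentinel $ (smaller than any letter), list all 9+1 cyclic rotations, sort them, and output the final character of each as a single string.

fgdgeaa$bf

rank  rotation    last
    0  $fgbgaedaf  f
    1  aedaf$fgbg  g
    2  af$fgbgaed  d
    3  bgaedaf$fg  g
    4  daf$fgbgae  e
    5  edaf$fgbga  a
    6  f$fgbgaeda  a
    7  fgbgaedaf$  $
    8  gaedaf$fgb  b
    9  gbgaedaf$f  f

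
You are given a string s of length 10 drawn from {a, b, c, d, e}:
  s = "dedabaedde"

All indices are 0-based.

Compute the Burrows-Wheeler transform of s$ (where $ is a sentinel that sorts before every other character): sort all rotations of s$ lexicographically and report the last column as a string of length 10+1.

rank  rotation     last
    0  $dedabaedde  e
    1  abaedde$ded  d
    2  aedde$dedab  b
    3  baedde$deda  a
    4  dabaedde$de  e
    5  dde$dedabae  e
    6  de$dedabaed  d
    7  dedabaedde$  $
    8  e$dedabaedd  d
    9  edabaedde$d  d
   10  edde$dedaba  a

edbaeed$dda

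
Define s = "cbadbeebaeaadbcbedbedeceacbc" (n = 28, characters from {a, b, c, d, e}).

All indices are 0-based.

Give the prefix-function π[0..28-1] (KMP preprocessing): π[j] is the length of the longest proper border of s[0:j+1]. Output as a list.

[0, 0, 0, 0, 0, 0, 0, 0, 0, 0, 0, 0, 0, 0, 1, 2, 0, 0, 0, 0, 0, 0, 1, 0, 0, 1, 2, 1]

π[0] = 0
j=1 s[j]='b': π[1]=0 (border '')
j=2 s[j]='a': π[2]=0 (border '')
j=3 s[j]='d': π[3]=0 (border '')
j=4 s[j]='b': π[4]=0 (border '')
j=5 s[j]='e': π[5]=0 (border '')
j=6 s[j]='e': π[6]=0 (border '')
j=7 s[j]='b': π[7]=0 (border '')
j=8 s[j]='a': π[8]=0 (border '')
j=9 s[j]='e': π[9]=0 (border '')
j=10 s[j]='a': π[10]=0 (border '')
j=11 s[j]='a': π[11]=0 (border '')
j=12 s[j]='d': π[12]=0 (border '')
j=13 s[j]='b': π[13]=0 (border '')
j=14 s[j]='c': π[14]=1 (border 'c')
j=15 s[j]='b': π[15]=2 (border 'cb')
j=16 s[j]='e': k: 2→0; π[16]=0 (border '')
j=17 s[j]='d': π[17]=0 (border '')
j=18 s[j]='b': π[18]=0 (border '')
j=19 s[j]='e': π[19]=0 (border '')
j=20 s[j]='d': π[20]=0 (border '')
j=21 s[j]='e': π[21]=0 (border '')
j=22 s[j]='c': π[22]=1 (border 'c')
j=23 s[j]='e': k: 1→0; π[23]=0 (border '')
j=24 s[j]='a': π[24]=0 (border '')
j=25 s[j]='c': π[25]=1 (border 'c')
j=26 s[j]='b': π[26]=2 (border 'cb')
j=27 s[j]='c': k: 2→0; π[27]=1 (border 'c')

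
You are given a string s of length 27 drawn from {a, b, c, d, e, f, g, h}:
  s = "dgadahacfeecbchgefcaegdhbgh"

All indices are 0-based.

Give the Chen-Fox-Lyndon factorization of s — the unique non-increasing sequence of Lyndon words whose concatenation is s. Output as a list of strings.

["dg", "adah", "acfeecbchgefcaegdhbgh"]

emit factor 1: 'dg' (i=0, period=2)
emit factor 2: 'adah' (i=2, period=4)
emit factor 3: 'acfeecbchgefcaegdhbgh' (i=6, period=21)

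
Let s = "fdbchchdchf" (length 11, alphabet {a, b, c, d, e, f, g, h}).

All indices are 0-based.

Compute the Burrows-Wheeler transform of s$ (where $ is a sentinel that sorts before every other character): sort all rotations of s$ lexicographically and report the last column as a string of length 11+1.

fdbhdfhh$ccc

rank  rotation      last
    0  $fdbchchdchf  f
    1  bchchdchf$fd  d
    2  chchdchf$fdb  b
    3  chdchf$fdbch  h
    4  chf$fdbchchd  d
    5  dbchchdchf$f  f
    6  dchf$fdbchch  h
    7  f$fdbchchdch  h
    8  fdbchchdchf$  $
    9  hchdchf$fdbc  c
   10  hdchf$fdbchc  c
   11  hf$fdbchchdc  c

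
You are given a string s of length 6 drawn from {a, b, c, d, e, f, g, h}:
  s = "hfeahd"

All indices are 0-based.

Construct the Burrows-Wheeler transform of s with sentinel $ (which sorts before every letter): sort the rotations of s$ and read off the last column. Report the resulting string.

rank  rotation last
    0  $hfeahd  d
    1  ahd$hfe  e
    2  d$hfeah  h
    3  eahd$hf  f
    4  feahd$h  h
    5  hd$hfea  a
    6  hfeahd$  $

dehfha$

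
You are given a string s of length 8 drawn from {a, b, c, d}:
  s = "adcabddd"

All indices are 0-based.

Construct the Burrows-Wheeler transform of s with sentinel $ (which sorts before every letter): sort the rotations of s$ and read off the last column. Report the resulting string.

dc$addadb

rank  rotation   last
    0  $adcabddd  d
    1  abddd$adc  c
    2  adcabddd$  $
    3  bddd$adca  a
    4  cabddd$ad  d
    5  d$adcabdd  d
    6  dcabddd$a  a
    7  dd$adcabd  d
    8  ddd$adcab  b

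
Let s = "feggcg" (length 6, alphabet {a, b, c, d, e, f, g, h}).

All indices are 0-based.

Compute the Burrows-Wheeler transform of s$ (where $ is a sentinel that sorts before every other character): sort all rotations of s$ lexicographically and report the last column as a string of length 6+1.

ggf$cge

rank  rotation last
    0  $feggcg  g
    1  cg$fegg  g
    2  eggcg$f  f
    3  feggcg$  $
    4  g$feggc  c
    5  gcg$feg  g
    6  ggcg$fe  e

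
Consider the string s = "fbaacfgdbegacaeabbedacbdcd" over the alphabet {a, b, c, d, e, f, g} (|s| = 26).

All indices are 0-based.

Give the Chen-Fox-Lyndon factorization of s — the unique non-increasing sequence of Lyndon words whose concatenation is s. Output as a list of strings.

["f", "b", "aacfgdbegacaeabbedacbdcd"]

emit factor 1: 'f' (i=0, period=1)
emit factor 2: 'b' (i=1, period=1)
emit factor 3: 'aacfgdbegacaeabbedacbdcd' (i=2, period=24)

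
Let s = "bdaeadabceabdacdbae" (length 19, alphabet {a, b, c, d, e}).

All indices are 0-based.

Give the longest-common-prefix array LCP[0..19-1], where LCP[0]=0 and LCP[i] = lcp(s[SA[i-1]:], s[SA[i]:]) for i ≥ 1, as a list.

[0, 2, 1, 1, 1, 2, 0, 1, 1, 3, 0, 1, 0, 2, 2, 1, 0, 1, 2]

rank | idx | suffix
   0 |   6 | abceabdacdbae
   1 |  10 | abdacdbae
   2 |  13 | acdbae
   3 |   4 | adabceabdacdbae
   4 |  17 | ae
   5 |   2 | aeadabceabdacdbae
   6 |  16 | bae
   7 |   7 | bceabdacdbae
   8 |  11 | bdacdbae
   9 |   0 | bdaeadabceabdacdbae
  10 |  14 | cdbae
  11 |   8 | ceabdacdbae
  12 |   5 | dabceabdacdbae
  13 |  12 | dacdbae
  14 |   1 | daeadabceabdacdbae
  15 |  15 | dbae
  16 |  18 | e
  17 |   9 | eabdacdbae
  18 |   3 | eadabceabdacdbae

SA = [6, 10, 13, 4, 17, 2, 16, 7, 11, 0, 14, 8, 5, 12, 1, 15, 18, 9, 3]
rank  pair      lcp
   1  s[6:],s[10:]  2  'ab'
   2  s[10:],s[13:]  1  'a'
   3  s[13:],s[4:]  1  'a'
   4  s[4:],s[17:]  1  'a'
   5  s[17:],s[2:]  2  'ae'
   6  s[2:],s[16:]  0  ''
   7  s[16:],s[7:]  1  'b'
   8  s[7:],s[11:]  1  'b'
   9  s[11:],s[0:]  3  'bda'
  10  s[0:],s[14:]  0  ''
  11  s[14:],s[8:]  1  'c'
  12  s[8:],s[5:]  0  ''
  13  s[5:],s[12:]  2  'da'
  14  s[12:],s[1:]  2  'da'
  15  s[1:],s[15:]  1  'd'
  16  s[15:],s[18:]  0  ''
  17  s[18:],s[9:]  1  'e'
  18  s[9:],s[3:]  2  'ea'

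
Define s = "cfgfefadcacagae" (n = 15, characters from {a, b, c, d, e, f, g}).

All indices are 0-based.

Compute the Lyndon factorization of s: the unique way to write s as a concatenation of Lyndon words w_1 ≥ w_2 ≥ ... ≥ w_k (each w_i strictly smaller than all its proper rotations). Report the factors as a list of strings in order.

["cfgfef", "adc", "acagae"]

emit factor 1: 'cfgfef' (i=0, period=6)
emit factor 2: 'adc' (i=6, period=3)
emit factor 3: 'acagae' (i=9, period=6)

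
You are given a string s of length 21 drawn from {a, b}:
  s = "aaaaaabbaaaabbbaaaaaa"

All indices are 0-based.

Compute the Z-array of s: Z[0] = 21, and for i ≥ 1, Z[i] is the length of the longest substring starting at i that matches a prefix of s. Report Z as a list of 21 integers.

Z[0]=21
i=1: i≥r, start 0; Z[1]=5 grow→box=[1,6)
i=2: min(r-i=4, Z[1]=5)=4; Z[2]=4
i=3: min(r-i=3, Z[2]=4)=3; Z[3]=3
i=4: min(r-i=2, Z[3]=3)=2; Z[4]=2
i=5: min(r-i=1, Z[4]=2)=1; Z[5]=1
i=6: i≥r, start 0; Z[6]=0
i=7: i≥r, start 0; Z[7]=0
i=8: i≥r, start 0; Z[8]=4 grow→box=[8,12)
i=9: min(r-i=3, Z[1]=5)=3; Z[9]=3
i=10: min(r-i=2, Z[2]=4)=2; Z[10]=2
i=11: min(r-i=1, Z[3]=3)=1; Z[11]=1
i=12: i≥r, start 0; Z[12]=0
i=13: i≥r, start 0; Z[13]=0
i=14: i≥r, start 0; Z[14]=0
i=15: i≥r, start 0; Z[15]=6 grow→box=[15,21)
i=16: min(r-i=5, Z[1]=5)=5; Z[16]=5
i=17: min(r-i=4, Z[2]=4)=4; Z[17]=4
i=18: min(r-i=3, Z[3]=3)=3; Z[18]=3
i=19: min(r-i=2, Z[4]=2)=2; Z[19]=2
i=20: min(r-i=1, Z[5]=1)=1; Z[20]=1

[21, 5, 4, 3, 2, 1, 0, 0, 4, 3, 2, 1, 0, 0, 0, 6, 5, 4, 3, 2, 1]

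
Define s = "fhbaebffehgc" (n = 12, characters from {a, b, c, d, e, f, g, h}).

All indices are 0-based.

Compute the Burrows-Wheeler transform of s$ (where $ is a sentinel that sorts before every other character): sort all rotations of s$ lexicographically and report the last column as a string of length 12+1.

rank  rotation       last
    0  $fhbaebffehgc  c
    1  aebffehgc$fhb  b
    2  baebffehgc$fh  h
    3  bffehgc$fhbae  e
    4  c$fhbaebffehg  g
    5  ebffehgc$fhba  a
    6  ehgc$fhbaebff  f
    7  fehgc$fhbaebf  f
    8  ffehgc$fhbaeb  b
    9  fhbaebffehgc$  $
   10  gc$fhbaebffeh  h
   11  hbaebffehgc$f  f
   12  hgc$fhbaebffe  e

cbhegaffb$hfe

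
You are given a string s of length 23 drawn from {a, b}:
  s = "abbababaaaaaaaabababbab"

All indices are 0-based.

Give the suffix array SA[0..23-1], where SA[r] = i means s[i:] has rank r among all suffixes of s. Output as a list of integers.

[7, 8, 9, 10, 11, 12, 13, 21, 5, 3, 14, 16, 18, 0, 22, 6, 20, 4, 2, 15, 17, 19, 1]

rank | idx | suffix
   0 |   7 | aaaaaaaabababbab
   1 |   8 | aaaaaaabababbab
   2 |   9 | aaaaaabababbab
   3 |  10 | aaaaabababbab
   4 |  11 | aaaabababbab
   5 |  12 | aaabababbab
   6 |  13 | aabababbab
   7 |  21 | ab
   8 |   5 | abaaaaaaaabababbab
   9 |   3 | ababaaaaaaaabababbab
  10 |  14 | abababbab
  11 |  16 | ababbab
  12 |  18 | abbab
  13 |   0 | abbababaaaaaaaabababbab
  14 |  22 | b
  15 |   6 | baaaaaaaabababbab
  16 |  20 | bab
  17 |   4 | babaaaaaaaabababbab
  18 |   2 | bababaaaaaaaabababbab
  19 |  15 | bababbab
  20 |  17 | babbab
  21 |  19 | bbab
  22 |   1 | bbababaaaaaaaabababbab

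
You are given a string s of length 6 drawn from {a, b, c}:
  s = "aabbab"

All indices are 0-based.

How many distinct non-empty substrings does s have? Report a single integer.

rank | idx | suffix
   0 |   0 | aabbab
   1 |   4 | ab
   2 |   1 | abbab
   3 |   5 | b
   4 |   3 | bab
   5 |   2 | bbab

SA = [0, 4, 1, 5, 3, 2]
rank  pair      lcp
   1  s[0:],s[4:]  1  'a'
   2  s[4:],s[1:]  2  'ab'
   3  s[1:],s[5:]  0  ''
   4  s[5:],s[3:]  1  'b'
   5  s[3:],s[2:]  1  'b'

n(n+1)/2 = 6·7/2 = 21
Σ LCP = 0 + 1 + 2 + 0 + 1 + 1 = 5
distinct = 21 − 5 = 16

16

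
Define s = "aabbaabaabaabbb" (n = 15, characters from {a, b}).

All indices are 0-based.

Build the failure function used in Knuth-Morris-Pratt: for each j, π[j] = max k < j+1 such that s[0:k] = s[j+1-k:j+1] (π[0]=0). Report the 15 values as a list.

[0, 1, 0, 0, 1, 2, 3, 1, 2, 3, 1, 2, 3, 4, 0]

π[0] = 0
j=1 s[j]='a': π[1]=1 (border 'a')
j=2 s[j]='b': k: 1→0; π[2]=0 (border '')
j=3 s[j]='b': π[3]=0 (border '')
j=4 s[j]='a': π[4]=1 (border 'a')
j=5 s[j]='a': π[5]=2 (border 'aa')
j=6 s[j]='b': π[6]=3 (border 'aab')
j=7 s[j]='a': k: 3→0; π[7]=1 (border 'a')
j=8 s[j]='a': π[8]=2 (border 'aa')
j=9 s[j]='b': π[9]=3 (border 'aab')
j=10 s[j]='a': k: 3→0; π[10]=1 (border 'a')
j=11 s[j]='a': π[11]=2 (border 'aa')
j=12 s[j]='b': π[12]=3 (border 'aab')
j=13 s[j]='b': π[13]=4 (border 'aabb')
j=14 s[j]='b': k: 4→0; π[14]=0 (border '')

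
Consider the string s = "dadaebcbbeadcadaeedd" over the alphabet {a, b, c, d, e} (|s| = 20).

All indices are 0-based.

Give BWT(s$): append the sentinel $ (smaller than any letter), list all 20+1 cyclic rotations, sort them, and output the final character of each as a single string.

ddceddcebdbd$aaaebaea

rank  rotation               last
    0  $dadaebcbbeadcadaeedd  d
    1  adaebcbbeadcadaeedd$d  d
    2  adaeedd$dadaebcbbeadc  c
    3  adcadaeedd$dadaebcbbe  e
    4  aebcbbeadcadaeedd$dad  d
    5  aeedd$dadaebcbbeadcad  d
    6  bbeadcadaeedd$dadaebc  c
    7  bcbbeadcadaeedd$dadae  e
    8  beadcadaeedd$dadaebcb  b
    9  cadaeedd$dadaebcbbead  d
   10  cbbeadcadaeedd$dadaeb  b
   11  d$dadaebcbbeadcadaeed  d
   12  dadaebcbbeadcadaeedd$  $
   13  daebcbbeadcadaeedd$da  a
   14  daeedd$dadaebcbbeadca  a
   15  dcadaeedd$dadaebcbbea  a
   16  dd$dadaebcbbeadcadaee  e
   17  eadcadaeedd$dadaebcbb  b
   18  ebcbbeadcadaeedd$dada  a
   19  edd$dadaebcbbeadcadae  e
   20  eedd$dadaebcbbeadcada  a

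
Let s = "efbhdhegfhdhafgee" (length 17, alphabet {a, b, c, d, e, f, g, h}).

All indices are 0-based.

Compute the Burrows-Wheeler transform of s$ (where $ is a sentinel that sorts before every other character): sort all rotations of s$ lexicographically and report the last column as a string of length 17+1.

rank  rotation            last
    0  $efbhdhegfhdhafgee  e
    1  afgee$efbhdhegfhdh  h
    2  bhdhegfhdhafgee$ef  f
    3  dhafgee$efbhdhegfh  h
    4  dhegfhdhafgee$efbh  h
    5  e$efbhdhegfhdhafge  e
    6  ee$efbhdhegfhdhafg  g
    7  efbhdhegfhdhafgee$  $
    8  egfhdhafgee$efbhdh  h
    9  fbhdhegfhdhafgee$e  e
   10  fgee$efbhdhegfhdha  a
   11  fhdhafgee$efbhdheg  g
   12  gee$efbhdhegfhdhaf  f
   13  gfhdhafgee$efbhdhe  e
   14  hafgee$efbhdhegfhd  d
   15  hdhafgee$efbhdhegf  f
   16  hdhegfhdhafgee$efb  b
   17  hegfhdhafgee$efbhd  d

ehfhheg$heagfedfbd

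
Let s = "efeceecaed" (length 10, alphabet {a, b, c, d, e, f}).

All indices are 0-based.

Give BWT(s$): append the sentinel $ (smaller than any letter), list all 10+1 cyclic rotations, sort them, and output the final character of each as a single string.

rank  rotation     last
    0  $efeceecaed  d
    1  aed$efeceec  c
    2  caed$efecee  e
    3  ceecaed$efe  e
    4  d$efeceecae  e
    5  ecaed$efece  e
    6  eceecaed$ef  f
    7  ed$efeceeca  a
    8  eecaed$efec  c
    9  efeceecaed$  $
   10  feceecaed$e  e

dceeeefac$e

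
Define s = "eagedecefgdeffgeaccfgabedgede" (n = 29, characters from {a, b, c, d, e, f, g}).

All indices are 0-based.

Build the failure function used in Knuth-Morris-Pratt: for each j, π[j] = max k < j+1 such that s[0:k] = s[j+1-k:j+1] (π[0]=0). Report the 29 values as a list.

π[0] = 0
j=1 s[j]='a': π[1]=0 (border '')
j=2 s[j]='g': π[2]=0 (border '')
j=3 s[j]='e': π[3]=1 (border 'e')
j=4 s[j]='d': k: 1→0; π[4]=0 (border '')
j=5 s[j]='e': π[5]=1 (border 'e')
j=6 s[j]='c': k: 1→0; π[6]=0 (border '')
j=7 s[j]='e': π[7]=1 (border 'e')
j=8 s[j]='f': k: 1→0; π[8]=0 (border '')
j=9 s[j]='g': π[9]=0 (border '')
j=10 s[j]='d': π[10]=0 (border '')
j=11 s[j]='e': π[11]=1 (border 'e')
j=12 s[j]='f': k: 1→0; π[12]=0 (border '')
j=13 s[j]='f': π[13]=0 (border '')
j=14 s[j]='g': π[14]=0 (border '')
j=15 s[j]='e': π[15]=1 (border 'e')
j=16 s[j]='a': π[16]=2 (border 'ea')
j=17 s[j]='c': k: 2→0; π[17]=0 (border '')
j=18 s[j]='c': π[18]=0 (border '')
j=19 s[j]='f': π[19]=0 (border '')
j=20 s[j]='g': π[20]=0 (border '')
j=21 s[j]='a': π[21]=0 (border '')
j=22 s[j]='b': π[22]=0 (border '')
j=23 s[j]='e': π[23]=1 (border 'e')
j=24 s[j]='d': k: 1→0; π[24]=0 (border '')
j=25 s[j]='g': π[25]=0 (border '')
j=26 s[j]='e': π[26]=1 (border 'e')
j=27 s[j]='d': k: 1→0; π[27]=0 (border '')
j=28 s[j]='e': π[28]=1 (border 'e')

[0, 0, 0, 1, 0, 1, 0, 1, 0, 0, 0, 1, 0, 0, 0, 1, 2, 0, 0, 0, 0, 0, 0, 1, 0, 0, 1, 0, 1]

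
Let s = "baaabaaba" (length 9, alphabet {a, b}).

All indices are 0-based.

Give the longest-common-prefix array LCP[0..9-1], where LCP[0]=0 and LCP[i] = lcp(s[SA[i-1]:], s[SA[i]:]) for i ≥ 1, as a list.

[0, 1, 2, 4, 1, 3, 0, 2, 3]

rank→(start, suffix):
  0 → (8, 'a')
  1 → (1, 'aaabaaba')
  2 → (5, 'aaba')
  3 → (2, 'aabaaba')
  4 → (6, 'aba')
  5 → (3, 'abaaba')
  6 → (7, 'ba')
  7 → (0, 'baaabaaba')
  8 → (4, 'baaba')

SA = [8, 1, 5, 2, 6, 3, 7, 0, 4]
i: (SA[i-1],SA[i]) lcp shared
  1: (8,1) 1 'a'
  2: (1,5) 2 'aa'
  3: (5,2) 4 'aaba'
  4: (2,6) 1 'a'
  5: (6,3) 3 'aba'
  6: (3,7) 0 ''
  7: (7,0) 2 'ba'
  8: (0,4) 3 'baa'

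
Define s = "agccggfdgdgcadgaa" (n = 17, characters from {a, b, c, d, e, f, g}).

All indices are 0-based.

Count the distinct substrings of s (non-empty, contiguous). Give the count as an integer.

138

rank→(start, suffix):
  0 → (16, 'a')
  1 → (15, 'aa')
  2 → (12, 'adgaa')
  3 → (0, 'agccggfdgdgcadgaa')
  4 → (11, 'cadgaa')
  5 → (2, 'ccggfdgdgcadgaa')
  6 → (3, 'cggfdgdgcadgaa')
  7 → (13, 'dgaa')
  8 → (9, 'dgcadgaa')
  9 → (7, 'dgdgcadgaa')
  10 → (6, 'fdgdgcadgaa')
  11 → (14, 'gaa')
  12 → (10, 'gcadgaa')
  13 → (1, 'gccggfdgdgcadgaa')
  14 → (8, 'gdgcadgaa')
  15 → (5, 'gfdgdgcadgaa')
  16 → (4, 'ggfdgdgcadgaa')

SA = [16, 15, 12, 0, 11, 2, 3, 13, 9, 7, 6, 14, 10, 1, 8, 5, 4]
i: (SA[i-1],SA[i]) lcp shared
  1: (16,15) 1 'a'
  2: (15,12) 1 'a'
  3: (12,0) 1 'a'
  4: (0,11) 0 ''
  5: (11,2) 1 'c'
  6: (2,3) 1 'c'
  7: (3,13) 0 ''
  8: (13,9) 2 'dg'
  9: (9,7) 2 'dg'
  10: (7,6) 0 ''
  11: (6,14) 0 ''
  12: (14,10) 1 'g'
  13: (10,1) 2 'gc'
  14: (1,8) 1 'g'
  15: (8,5) 1 'g'
  16: (5,4) 1 'g'

n(n+1)/2 = 17·18/2 = 153
Σ LCP = 0 + 1 + 1 + 1 + 0 + 1 + 1 + 0 + 2 + 2 + 0 + 0 + 1 + 2 + 1 + 1 + 1 = 15
distinct = 153 − 15 = 138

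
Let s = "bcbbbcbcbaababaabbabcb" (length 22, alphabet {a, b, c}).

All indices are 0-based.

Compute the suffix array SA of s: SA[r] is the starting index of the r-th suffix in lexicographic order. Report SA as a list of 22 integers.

[9, 14, 12, 10, 15, 18, 21, 8, 13, 11, 17, 16, 2, 3, 19, 6, 0, 4, 20, 7, 1, 5]

rank→(start, suffix):
  0 → (9, 'aababaabbabcb')
  1 → (14, 'aabbabcb')
  2 → (12, 'abaabbabcb')
  3 → (10, 'ababaabbabcb')
  4 → (15, 'abbabcb')
  5 → (18, 'abcb')
  6 → (21, 'b')
  7 → (8, 'baababaabbabcb')
  8 → (13, 'baabbabcb')
  9 → (11, 'babaabbabcb')
  10 → (17, 'babcb')
  11 → (16, 'bbabcb')
  12 → (2, 'bbbcbcbaababaabbabcb')
  13 → (3, 'bbcbcbaababaabbabcb')
  14 → (19, 'bcb')
  15 → (6, 'bcbaababaabbabcb')
  16 → (0, 'bcbbbcbcbaababaabbabcb')
  17 → (4, 'bcbcbaababaabbabcb')
  18 → (20, 'cb')
  19 → (7, 'cbaababaabbabcb')
  20 → (1, 'cbbbcbcbaababaabbabcb')
  21 → (5, 'cbcbaababaabbabcb')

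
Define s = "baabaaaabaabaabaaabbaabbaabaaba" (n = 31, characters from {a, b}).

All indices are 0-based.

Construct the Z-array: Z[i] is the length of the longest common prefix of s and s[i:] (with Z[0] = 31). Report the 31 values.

Z[0]=31
i=1: i≥r, start 0; Z[1]=0
i=2: i≥r, start 0; Z[2]=0
i=3: i≥r, start 0; Z[3]=3 scan→box=[3,6)
i=4: min(r-i=2, Z[1]=0)=0; Z[4]=0
i=5: min(r-i=1, Z[2]=0)=0; Z[5]=0
i=6: i≥r, start 0; Z[6]=0
i=7: i≥r, start 0; Z[7]=0
i=8: i≥r, start 0; Z[8]=6 scan→box=[8,14)
i=9: min(r-i=5, Z[1]=0)=0; Z[9]=0
i=10: min(r-i=4, Z[2]=0)=0; Z[10]=0
i=11: min(r-i=3, Z[3]=3)=3; Z[11]=7 scan→box=[11,18)
i=12: min(r-i=6, Z[1]=0)=0; Z[12]=0
i=13: min(r-i=5, Z[2]=0)=0; Z[13]=0
i=14: min(r-i=4, Z[3]=3)=3; Z[14]=3
i=15: min(r-i=3, Z[4]=0)=0; Z[15]=0
i=16: min(r-i=2, Z[5]=0)=0; Z[16]=0
i=17: min(r-i=1, Z[6]=0)=0; Z[17]=0
i=18: i≥r, start 0; Z[18]=1 scan→box=[18,19)
i=19: i≥r, start 0; Z[19]=4 scan→box=[19,23)
i=20: min(r-i=3, Z[1]=0)=0; Z[20]=0
i=21: min(r-i=2, Z[2]=0)=0; Z[21]=0
i=22: min(r-i=1, Z[3]=3)=1; Z[22]=1
i=23: i≥r, start 0; Z[23]=6 scan→box=[23,29)
i=24: min(r-i=5, Z[1]=0)=0; Z[24]=0
i=25: min(r-i=4, Z[2]=0)=0; Z[25]=0
i=26: min(r-i=3, Z[3]=3)=3; Z[26]=5 scan→box=[26,31)
i=27: min(r-i=4, Z[1]=0)=0; Z[27]=0
i=28: min(r-i=3, Z[2]=0)=0; Z[28]=0
i=29: min(r-i=2, Z[3]=3)=2; Z[29]=2
i=30: min(r-i=1, Z[4]=0)=0; Z[30]=0

[31, 0, 0, 3, 0, 0, 0, 0, 6, 0, 0, 7, 0, 0, 3, 0, 0, 0, 1, 4, 0, 0, 1, 6, 0, 0, 5, 0, 0, 2, 0]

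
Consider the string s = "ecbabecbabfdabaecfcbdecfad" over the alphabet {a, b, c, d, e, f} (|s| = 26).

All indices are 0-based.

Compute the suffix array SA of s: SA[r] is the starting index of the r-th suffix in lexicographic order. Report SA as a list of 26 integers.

[12, 3, 8, 24, 14, 2, 7, 13, 19, 4, 9, 1, 6, 18, 22, 16, 25, 11, 20, 0, 5, 21, 15, 23, 17, 10]

sorted suffixes:
  #0 SA[0]=12  'abaecfcbdecfad'
  #1 SA[1]=3  'abecbabfdabaecfcbdecfad'
  #2 SA[2]=8  'abfdabaecfcbdecfad'
  #3 SA[3]=24  'ad'
  #4 SA[4]=14  'aecfcbdecfad'
  #5 SA[5]=2  'babecbabfdabaecfcbdecfad'
  #6 SA[6]=7  'babfdabaecfcbdecfad'
  #7 SA[7]=13  'baecfcbdecfad'
  #8 SA[8]=19  'bdecfad'
  #9 SA[9]=4  'becbabfdabaecfcbdecfad'
  #10 SA[10]=9  'bfdabaecfcbdecfad'
  #11 SA[11]=1  'cbabecbabfdabaecfcbdecfad'
  #12 SA[12]=6  'cbabfdabaecfcbdecfad'
  #13 SA[13]=18  'cbdecfad'
  #14 SA[14]=22  'cfad'
  #15 SA[15]=16  'cfcbdecfad'
  #16 SA[16]=25  'd'
  #17 SA[17]=11  'dabaecfcbdecfad'
  #18 SA[18]=20  'decfad'
  #19 SA[19]=0  'ecbabecbabfdabaecfcbdecfad'
  #20 SA[20]=5  'ecbabfdabaecfcbdecfad'
  #21 SA[21]=21  'ecfad'
  #22 SA[22]=15  'ecfcbdecfad'
  #23 SA[23]=23  'fad'
  #24 SA[24]=17  'fcbdecfad'
  #25 SA[25]=10  'fdabaecfcbdecfad'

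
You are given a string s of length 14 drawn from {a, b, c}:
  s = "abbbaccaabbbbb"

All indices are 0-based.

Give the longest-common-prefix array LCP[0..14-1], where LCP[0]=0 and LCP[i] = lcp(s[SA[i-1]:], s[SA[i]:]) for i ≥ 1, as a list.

sorted suffixes:
  #0 SA[0]=7  'aabbbbb'
  #1 SA[1]=0  'abbbaccaabbbbb'
  #2 SA[2]=8  'abbbbb'
  #3 SA[3]=4  'accaabbbbb'
  #4 SA[4]=13  'b'
  #5 SA[5]=3  'baccaabbbbb'
  #6 SA[6]=12  'bb'
  #7 SA[7]=2  'bbaccaabbbbb'
  #8 SA[8]=11  'bbb'
  #9 SA[9]=1  'bbbaccaabbbbb'
  #10 SA[10]=10  'bbbb'
  #11 SA[11]=9  'bbbbb'
  #12 SA[12]=6  'caabbbbb'
  #13 SA[13]=5  'ccaabbbbb'

SA = [7, 0, 8, 4, 13, 3, 12, 2, 11, 1, 10, 9, 6, 5]
i: (SA[i-1],SA[i]) lcp shared
  1: (7,0) 1 'a'
  2: (0,8) 4 'abbb'
  3: (8,4) 1 'a'
  4: (4,13) 0 ''
  5: (13,3) 1 'b'
  6: (3,12) 1 'b'
  7: (12,2) 2 'bb'
  8: (2,11) 2 'bb'
  9: (11,1) 3 'bbb'
  10: (1,10) 3 'bbb'
  11: (10,9) 4 'bbbb'
  12: (9,6) 0 ''
  13: (6,5) 1 'c'

[0, 1, 4, 1, 0, 1, 1, 2, 2, 3, 3, 4, 0, 1]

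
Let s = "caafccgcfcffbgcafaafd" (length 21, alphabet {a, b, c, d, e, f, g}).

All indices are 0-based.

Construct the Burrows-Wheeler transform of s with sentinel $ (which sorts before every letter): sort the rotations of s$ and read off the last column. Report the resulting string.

rank  rotation                last
    0  $caafccgcfcffbgcafaafd  d
    1  aafccgcfcffbgcafaafd$c  c
    2  aafd$caafccgcfcffbgcaf  f
    3  afaafd$caafccgcfcffbgc  c
    4  afccgcfcffbgcafaafd$ca  a
    5  afd$caafccgcfcffbgcafa  a
    6  bgcafaafd$caafccgcfcff  f
    7  caafccgcfcffbgcafaafd$  $
    8  cafaafd$caafccgcfcffbg  g
    9  ccgcfcffbgcafaafd$caaf  f
   10  cfcffbgcafaafd$caafccg  g
   11  cffbgcafaafd$caafccgcf  f
   12  cgcfcffbgcafaafd$caafc  c
   13  d$caafccgcfcffbgcafaaf  f
   14  faafd$caafccgcfcffbgca  a
   15  fbgcafaafd$caafccgcfcf  f
   16  fccgcfcffbgcafaafd$caa  a
   17  fcffbgcafaafd$caafccgc  c
   18  fd$caafccgcfcffbgcafaa  a
   19  ffbgcafaafd$caafccgcfc  c
   20  gcafaafd$caafccgcfcffb  b
   21  gcfcffbgcafaafd$caafcc  c

dcfcaaf$gfgfcfafacacbc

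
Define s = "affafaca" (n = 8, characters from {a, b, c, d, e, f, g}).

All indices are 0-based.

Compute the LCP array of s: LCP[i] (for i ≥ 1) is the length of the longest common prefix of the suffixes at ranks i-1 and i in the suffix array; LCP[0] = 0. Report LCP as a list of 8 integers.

sorted suffixes:
  #0 SA[0]=7  'a'
  #1 SA[1]=5  'aca'
  #2 SA[2]=3  'afaca'
  #3 SA[3]=0  'affafaca'
  #4 SA[4]=6  'ca'
  #5 SA[5]=4  'faca'
  #6 SA[6]=2  'fafaca'
  #7 SA[7]=1  'ffafaca'

SA = [7, 5, 3, 0, 6, 4, 2, 1]
i: (SA[i-1],SA[i]) lcp shared
  1: (7,5) 1 'a'
  2: (5,3) 1 'a'
  3: (3,0) 2 'af'
  4: (0,6) 0 ''
  5: (6,4) 0 ''
  6: (4,2) 2 'fa'
  7: (2,1) 1 'f'

[0, 1, 1, 2, 0, 0, 2, 1]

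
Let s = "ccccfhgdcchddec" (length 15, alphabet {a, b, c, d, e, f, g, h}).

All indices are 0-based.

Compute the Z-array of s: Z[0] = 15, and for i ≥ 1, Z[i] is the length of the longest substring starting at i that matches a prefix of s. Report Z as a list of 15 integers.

Z[0]=15
i=1: i≥r, start 0; Z[1]=3 scan→box=[1,4)
i=2: min(r-i=2, Z[1]=3)=2; Z[2]=2
i=3: min(r-i=1, Z[2]=2)=1; Z[3]=1
i=4: i≥r, start 0; Z[4]=0
i=5: i≥r, start 0; Z[5]=0
i=6: i≥r, start 0; Z[6]=0
i=7: i≥r, start 0; Z[7]=0
i=8: i≥r, start 0; Z[8]=2 scan→box=[8,10)
i=9: min(r-i=1, Z[1]=3)=1; Z[9]=1
i=10: i≥r, start 0; Z[10]=0
i=11: i≥r, start 0; Z[11]=0
i=12: i≥r, start 0; Z[12]=0
i=13: i≥r, start 0; Z[13]=0
i=14: i≥r, start 0; Z[14]=1 scan→box=[14,15)

[15, 3, 2, 1, 0, 0, 0, 0, 2, 1, 0, 0, 0, 0, 1]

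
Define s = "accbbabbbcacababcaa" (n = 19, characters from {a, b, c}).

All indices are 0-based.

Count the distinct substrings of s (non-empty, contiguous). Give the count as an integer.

rank→(start, suffix):
  0 → (18, 'a')
  1 → (17, 'aa')
  2 → (12, 'ababcaa')
  3 → (5, 'abbbcacababcaa')
  4 → (14, 'abcaa')
  5 → (10, 'acababcaa')
  6 → (0, 'accbbabbbcacababcaa')
  7 → (4, 'babbbcacababcaa')
  8 → (13, 'babcaa')
  9 → (3, 'bbabbbcacababcaa')
  10 → (6, 'bbbcacababcaa')
  11 → (7, 'bbcacababcaa')
  12 → (15, 'bcaa')
  13 → (8, 'bcacababcaa')
  14 → (16, 'caa')
  15 → (11, 'cababcaa')
  16 → (9, 'cacababcaa')
  17 → (2, 'cbbabbbcacababcaa')
  18 → (1, 'ccbbabbbcacababcaa')

SA = [18, 17, 12, 5, 14, 10, 0, 4, 13, 3, 6, 7, 15, 8, 16, 11, 9, 2, 1]
[i] adj suffixes → lcp
  [1] 18/17 → 1 ('a')
  [2] 17/12 → 1 ('a')
  [3] 12/5 → 2 ('ab')
  [4] 5/14 → 2 ('ab')
  [5] 14/10 → 1 ('a')
  [6] 10/0 → 2 ('ac')
  [7] 0/4 → 0 ('')
  [8] 4/13 → 3 ('bab')
  [9] 13/3 → 1 ('b')
  [10] 3/6 → 2 ('bb')
  [11] 6/7 → 2 ('bb')
  [12] 7/15 → 1 ('b')
  [13] 15/8 → 3 ('bca')
  [14] 8/16 → 0 ('')
  [15] 16/11 → 2 ('ca')
  [16] 11/9 → 2 ('ca')
  [17] 9/2 → 1 ('c')
  [18] 2/1 → 1 ('c')

n(n+1)/2 = 19·20/2 = 190
Σ LCP = 0 + 1 + 1 + 2 + 2 + 1 + 2 + 0 + 3 + 1 + 2 + 2 + 1 + 3 + 0 + 2 + 2 + 1 + 1 = 27
distinct = 190 − 27 = 163

163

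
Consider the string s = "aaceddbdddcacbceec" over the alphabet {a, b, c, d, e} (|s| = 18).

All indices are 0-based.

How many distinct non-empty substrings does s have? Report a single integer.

154

rank→(start, suffix):
  0 → (0, 'aaceddbdddcacbceec')
  1 → (11, 'acbceec')
  2 → (1, 'aceddbdddcacbceec')
  3 → (13, 'bceec')
  4 → (6, 'bdddcacbceec')
  5 → (17, 'c')
  6 → (10, 'cacbceec')
  7 → (12, 'cbceec')
  8 → (2, 'ceddbdddcacbceec')
  9 → (14, 'ceec')
  10 → (5, 'dbdddcacbceec')
  11 → (9, 'dcacbceec')
  12 → (4, 'ddbdddcacbceec')
  13 → (8, 'ddcacbceec')
  14 → (7, 'dddcacbceec')
  15 → (16, 'ec')
  16 → (3, 'eddbdddcacbceec')
  17 → (15, 'eec')

SA = [0, 11, 1, 13, 6, 17, 10, 12, 2, 14, 5, 9, 4, 8, 7, 16, 3, 15]
rank  pair      lcp
   1  s[0:],s[11:]  1  'a'
   2  s[11:],s[1:]  2  'ac'
   3  s[1:],s[13:]  0  ''
   4  s[13:],s[6:]  1  'b'
   5  s[6:],s[17:]  0  ''
   6  s[17:],s[10:]  1  'c'
   7  s[10:],s[12:]  1  'c'
   8  s[12:],s[2:]  1  'c'
   9  s[2:],s[14:]  2  'ce'
  10  s[14:],s[5:]  0  ''
  11  s[5:],s[9:]  1  'd'
  12  s[9:],s[4:]  1  'd'
  13  s[4:],s[8:]  2  'dd'
  14  s[8:],s[7:]  2  'dd'
  15  s[7:],s[16:]  0  ''
  16  s[16:],s[3:]  1  'e'
  17  s[3:],s[15:]  1  'e'

n(n+1)/2 = 18·19/2 = 171
Σ LCP = 0 + 1 + 2 + 0 + 1 + 0 + 1 + 1 + 1 + 2 + 0 + 1 + 1 + 2 + 2 + 0 + 1 + 1 = 17
distinct = 171 − 17 = 154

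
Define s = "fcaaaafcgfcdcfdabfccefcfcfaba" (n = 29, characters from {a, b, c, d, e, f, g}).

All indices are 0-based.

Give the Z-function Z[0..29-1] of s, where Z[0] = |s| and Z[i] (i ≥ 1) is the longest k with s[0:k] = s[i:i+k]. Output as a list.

Z[0]=29
i=1: outside box; Z[1]=0
i=2: outside box; Z[2]=0
i=3: outside box; Z[3]=0
i=4: outside box; Z[4]=0
i=5: outside box; Z[5]=0
i=6: outside box; Z[6]=2 grow→box=[6,8)
i=7: min(r-i=1, Z[1]=0)=0; Z[7]=0
i=8: outside box; Z[8]=0
i=9: outside box; Z[9]=2 grow→box=[9,11)
i=10: min(r-i=1, Z[1]=0)=0; Z[10]=0
i=11: outside box; Z[11]=0
i=12: outside box; Z[12]=0
i=13: outside box; Z[13]=1 grow→box=[13,14)
i=14: outside box; Z[14]=0
i=15: outside box; Z[15]=0
i=16: outside box; Z[16]=0
i=17: outside box; Z[17]=2 grow→box=[17,19)
i=18: min(r-i=1, Z[1]=0)=0; Z[18]=0
i=19: outside box; Z[19]=0
i=20: outside box; Z[20]=0
i=21: outside box; Z[21]=2 grow→box=[21,23)
i=22: min(r-i=1, Z[1]=0)=0; Z[22]=0
i=23: outside box; Z[23]=2 grow→box=[23,25)
i=24: min(r-i=1, Z[1]=0)=0; Z[24]=0
i=25: outside box; Z[25]=1 grow→box=[25,26)
i=26: outside box; Z[26]=0
i=27: outside box; Z[27]=0
i=28: outside box; Z[28]=0

[29, 0, 0, 0, 0, 0, 2, 0, 0, 2, 0, 0, 0, 1, 0, 0, 0, 2, 0, 0, 0, 2, 0, 2, 0, 1, 0, 0, 0]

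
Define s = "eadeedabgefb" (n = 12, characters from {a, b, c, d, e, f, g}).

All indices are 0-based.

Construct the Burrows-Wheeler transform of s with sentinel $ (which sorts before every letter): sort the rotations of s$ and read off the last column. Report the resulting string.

rank  rotation       last
    0  $eadeedabgefb  b
    1  abgefb$eadeed  d
    2  adeedabgefb$e  e
    3  b$eadeedabgef  f
    4  bgefb$eadeeda  a
    5  dabgefb$eadee  e
    6  deedabgefb$ea  a
    7  eadeedabgefb$  $
    8  edabgefb$eade  e
    9  eedabgefb$ead  d
   10  efb$eadeedabg  g
   11  fb$eadeedabge  e
   12  gefb$eadeedab  b

bdefaea$edgeb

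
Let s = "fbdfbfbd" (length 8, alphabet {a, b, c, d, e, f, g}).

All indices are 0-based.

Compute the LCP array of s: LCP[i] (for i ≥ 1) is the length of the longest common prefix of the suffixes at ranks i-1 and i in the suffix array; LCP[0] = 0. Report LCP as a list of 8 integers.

rank→(start, suffix):
  0 → (6, 'bd')
  1 → (1, 'bdfbfbd')
  2 → (4, 'bfbd')
  3 → (7, 'd')
  4 → (2, 'dfbfbd')
  5 → (5, 'fbd')
  6 → (0, 'fbdfbfbd')
  7 → (3, 'fbfbd')

SA = [6, 1, 4, 7, 2, 5, 0, 3]
rank  pair      lcp
   1  s[6:],s[1:]  2  'bd'
   2  s[1:],s[4:]  1  'b'
   3  s[4:],s[7:]  0  ''
   4  s[7:],s[2:]  1  'd'
   5  s[2:],s[5:]  0  ''
   6  s[5:],s[0:]  3  'fbd'
   7  s[0:],s[3:]  2  'fb'

[0, 2, 1, 0, 1, 0, 3, 2]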